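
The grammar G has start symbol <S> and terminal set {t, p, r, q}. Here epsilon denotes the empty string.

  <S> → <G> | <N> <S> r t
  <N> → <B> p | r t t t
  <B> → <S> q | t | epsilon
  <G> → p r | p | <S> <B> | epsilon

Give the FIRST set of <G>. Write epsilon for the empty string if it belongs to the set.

FIRST(<S>): from <S>→<G> we get {epsilon, p, q, r, t}; from <S>→<N> <S> r t we get {p, q, r, t}. So FIRST(<S>) = {epsilon, p, q, r, t}.
FIRST(<B>): from <B>→<S> q we get {p, q, r, t}; from <B>→t we get {t}; from <B>→epsilon we get {epsilon}. So FIRST(<B>) = {epsilon, p, q, r, t}.
FIRST(<N>): from <N>→<B> p we get {p, q, r, t}; from <N>→r t t t we get {r}. So FIRST(<N>) = {p, q, r, t}.
FIRST(<G>): from <G>→p r we get {p}; from <G>→p we get {p}; from <G>→<S> <B> we get {epsilon, p, q, r, t}; from <G>→epsilon we get {epsilon}. So FIRST(<G>) = {epsilon, p, q, r, t}.

{epsilon, p, q, r, t}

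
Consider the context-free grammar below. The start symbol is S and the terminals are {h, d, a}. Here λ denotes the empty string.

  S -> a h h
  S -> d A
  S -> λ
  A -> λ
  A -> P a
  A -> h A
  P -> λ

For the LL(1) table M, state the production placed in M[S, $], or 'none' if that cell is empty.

S -> λ

FIRST(S) = {λ, a, d}
FIRST(P) = {λ}
FIRST(A) = {λ, a, h}  (via P a)
FOLLOW(S) includes $ since S is the start symbol.
FOLLOW(S): S appears on no right-hand side. Thus FOLLOW(S) = {$}.
For S -> a h h: FIRST(a h h) = {a}, so it goes in M[S, t] for t ∈ {a}.
For S -> d A: FIRST(d A) = {d}, so it goes in M[S, t] for t ∈ {d}.
For S -> λ: FIRST(λ) = {λ}, so it goes in M[S, t] for t ∈ {}; since λ ∈ FIRST, also for every t ∈ FOLLOW(S) = {$}.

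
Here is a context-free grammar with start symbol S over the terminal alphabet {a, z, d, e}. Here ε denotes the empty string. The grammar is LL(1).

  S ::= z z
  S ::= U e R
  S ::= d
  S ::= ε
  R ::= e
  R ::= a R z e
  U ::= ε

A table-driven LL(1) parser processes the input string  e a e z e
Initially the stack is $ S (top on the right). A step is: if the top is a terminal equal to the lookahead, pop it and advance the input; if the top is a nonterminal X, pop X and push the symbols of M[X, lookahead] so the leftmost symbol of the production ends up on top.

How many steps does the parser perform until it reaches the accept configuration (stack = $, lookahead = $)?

     Stack      Input        Action
  1  $ S        e a e z e $  expand S ::= U e R
  2  $ R e U    e a e z e $  expand U ::= ε
  3  $ R e      e a e z e $  match e
  4  $ R        a e z e $    expand R ::= a R z e
  5  $ e z R a  a e z e $    match a
  6  $ e z R    e z e $      expand R ::= e
  7  $ e z e    e z e $      match e
  8  $ e z      z e $        match z
  9  $ e        e $          match e
Accept reached after 9 steps.

9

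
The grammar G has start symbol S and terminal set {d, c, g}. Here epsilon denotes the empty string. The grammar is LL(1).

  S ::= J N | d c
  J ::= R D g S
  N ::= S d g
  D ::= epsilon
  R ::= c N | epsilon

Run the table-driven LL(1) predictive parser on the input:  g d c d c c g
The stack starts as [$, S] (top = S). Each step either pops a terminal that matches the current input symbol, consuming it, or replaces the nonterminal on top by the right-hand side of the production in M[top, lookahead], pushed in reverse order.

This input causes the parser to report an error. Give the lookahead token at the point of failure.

step 1: stack=$ S  input=g d c d c c g $  — expand S ::= J N
step 2: stack=$ N J  input=g d c d c c g $  — expand J ::= R D g S
step 3: stack=$ N S g D R  input=g d c d c c g $  — expand R ::= epsilon
step 4: stack=$ N S g D  input=g d c d c c g $  — expand D ::= epsilon
step 5: stack=$ N S g  input=g d c d c c g $  — match g
step 6: stack=$ N S  input=d c d c c g $  — expand S ::= d c
step 7: stack=$ N c d  input=d c d c c g $  — match d
step 8: stack=$ N c  input=c d c c g $  — match c
step 9: stack=$ N  input=d c c g $  — expand N ::= S d g
step 10: stack=$ g d S  input=d c c g $  — expand S ::= d c
step 11: stack=$ g d c d  input=d c c g $  — match d
step 12: stack=$ g d c  input=c c g $  — match c
step 13: stack=$ g d  input=c g $  — error: top is terminal d but lookahead is c

c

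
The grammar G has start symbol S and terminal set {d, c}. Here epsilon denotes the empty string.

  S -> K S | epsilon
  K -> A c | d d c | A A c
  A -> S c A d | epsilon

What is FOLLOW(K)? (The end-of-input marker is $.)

{$, c, d}

FIRST(S) = {epsilon, c, d}  (via K S)
FIRST(A) = {epsilon, c, d}  (via S c A d)
FIRST(K) = {c, d}  (via A c, A A c)
FOLLOW(S) includes $ since S is the start symbol.
FOLLOW(S): in S->K S, the suffix after S is empty (adds nothing new); in A->S c A d, S is followed by c A d with FIRST {c}. Thus FOLLOW(S) = {$, c}.
FOLLOW(K): in S->K S, K is followed by S with FIRST {epsilon, c, d}; in S->K S, the suffix after K is nullable, so FOLLOW(K) ⊇ FOLLOW(S) = {$, c}. Thus FOLLOW(K) = {$, c, d}.
FOLLOW(A): in K->A c, A is followed by c with FIRST {c}; in K->A A c (occurrence 1), A is followed by A c with FIRST {c, d}; in K->A A c (occurrence 2), A is followed by c with FIRST {c}; in A->S c A d, A is followed by d with FIRST {d}. Thus FOLLOW(A) = {c, d}.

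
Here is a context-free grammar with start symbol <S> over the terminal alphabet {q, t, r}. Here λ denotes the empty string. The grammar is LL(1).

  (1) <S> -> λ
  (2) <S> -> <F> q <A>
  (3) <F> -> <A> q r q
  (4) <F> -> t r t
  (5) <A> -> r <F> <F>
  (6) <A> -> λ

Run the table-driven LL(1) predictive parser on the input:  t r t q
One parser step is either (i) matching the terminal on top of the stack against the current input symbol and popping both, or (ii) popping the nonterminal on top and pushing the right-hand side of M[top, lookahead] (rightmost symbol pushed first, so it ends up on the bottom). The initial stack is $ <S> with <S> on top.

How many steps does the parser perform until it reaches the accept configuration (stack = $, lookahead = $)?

7

     Stack          Input      Action
  1  $ <S>          t r t q $  expand <S> -> <F> q <A>
  2  $ <A> q <F>    t r t q $  expand <F> -> t r t
  3  $ <A> q t r t  t r t q $  match t
  4  $ <A> q t r    r t q $    match r
  5  $ <A> q t      t q $      match t
  6  $ <A> q        q $        match q
  7  $ <A>          $          expand <A> -> λ
Accept reached after 7 steps.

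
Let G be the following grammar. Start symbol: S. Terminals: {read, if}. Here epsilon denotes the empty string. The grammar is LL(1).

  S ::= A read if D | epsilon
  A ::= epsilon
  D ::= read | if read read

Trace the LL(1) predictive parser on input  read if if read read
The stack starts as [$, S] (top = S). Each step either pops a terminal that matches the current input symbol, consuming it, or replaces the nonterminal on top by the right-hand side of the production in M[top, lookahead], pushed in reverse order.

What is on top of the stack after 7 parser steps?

     Stack           Input                   Action
  1  $ S             read if if read read $  expand S ::= A read if D
  2  $ D if read A   read if if read read $  expand A ::= epsilon
  3  $ D if read     read if if read read $  match read
  4  $ D if          if if read read $       match if
  5  $ D             if read read $          expand D ::= if read read
  6  $ read read if  if read read $          match if
  7  $ read read     read read $             match read
Stack after step 7: $ read (top = read).

read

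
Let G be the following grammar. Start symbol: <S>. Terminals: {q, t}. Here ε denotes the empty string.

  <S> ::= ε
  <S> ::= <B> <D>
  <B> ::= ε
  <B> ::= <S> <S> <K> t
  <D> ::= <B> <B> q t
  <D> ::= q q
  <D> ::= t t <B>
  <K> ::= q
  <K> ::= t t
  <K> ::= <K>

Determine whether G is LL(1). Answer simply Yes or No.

FIRST(<S>) = {ε, q, t}
FIRST(<B>) = {ε, q, t}
FIRST(<D>) = {q, t}
FIRST(<K>) = {q, t}
FOLLOW(<S>) = {$, q, t}
FOLLOW(<B>) = {$, q, t}
FOLLOW(<D>) = {$, q, t}
FOLLOW(<K>) = {t}
Cell M[<B>, q] receives both <B> ::= ε and <B> ::= <S> <S> <K> t — the grammar is not LL(1).

No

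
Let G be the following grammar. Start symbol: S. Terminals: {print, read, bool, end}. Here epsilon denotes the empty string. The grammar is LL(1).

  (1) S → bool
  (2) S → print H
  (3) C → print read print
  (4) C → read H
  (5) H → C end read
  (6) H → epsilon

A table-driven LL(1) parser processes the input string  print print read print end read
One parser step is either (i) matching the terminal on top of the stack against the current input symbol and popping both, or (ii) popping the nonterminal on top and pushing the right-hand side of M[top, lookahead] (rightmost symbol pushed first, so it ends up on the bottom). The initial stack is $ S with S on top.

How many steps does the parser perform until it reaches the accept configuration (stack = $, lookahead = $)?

9

step 1: stack=$ S  input=print print read print end read $  — expand S → print H
step 2: stack=$ H print  input=print print read print end read $  — match print
step 3: stack=$ H  input=print read print end read $  — expand H → C end read
step 4: stack=$ read end C  input=print read print end read $  — expand C → print read print
step 5: stack=$ read end print read print  input=print read print end read $  — match print
step 6: stack=$ read end print read  input=read print end read $  — match read
step 7: stack=$ read end print  input=print end read $  — match print
step 8: stack=$ read end  input=end read $  — match end
step 9: stack=$ read  input=read $  — match read
Accept reached after 9 steps.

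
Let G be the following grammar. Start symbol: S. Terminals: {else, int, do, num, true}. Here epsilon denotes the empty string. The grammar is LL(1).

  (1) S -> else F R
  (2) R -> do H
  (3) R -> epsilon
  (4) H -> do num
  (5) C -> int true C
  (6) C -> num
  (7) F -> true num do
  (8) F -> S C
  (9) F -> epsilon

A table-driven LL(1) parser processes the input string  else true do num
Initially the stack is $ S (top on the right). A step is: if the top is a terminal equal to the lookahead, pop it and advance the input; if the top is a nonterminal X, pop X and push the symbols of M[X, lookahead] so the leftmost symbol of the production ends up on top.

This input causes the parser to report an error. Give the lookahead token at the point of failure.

     Stack            Input               Action
  1  $ S              else true do num $  expand S -> else F R
  2  $ R F else       else true do num $  match else
  3  $ R F            true do num $       expand F -> true num do
  4  $ R do num true  true do num $       match true
  5  $ R do num       do num $            error: top is terminal num but lookahead is do

do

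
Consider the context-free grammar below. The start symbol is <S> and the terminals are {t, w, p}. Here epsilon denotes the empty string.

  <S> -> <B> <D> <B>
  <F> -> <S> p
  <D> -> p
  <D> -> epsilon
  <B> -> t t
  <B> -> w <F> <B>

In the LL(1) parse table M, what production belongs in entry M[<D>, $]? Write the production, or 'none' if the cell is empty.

none

FIRST(<D>) = {epsilon, p}
FIRST(<B>) = {t, w}
FIRST(<S>) = {t, w}  (via <B> <D> <B>)
FIRST(<F>) = {t, w}  (via <S> p)
FOLLOW(<S>) includes $ since <S> is the start symbol.
FOLLOW(<D>): in <S>-><B> <D> <B>, <D> is followed by <B> with FIRST {t, w}. Thus FOLLOW(<D>) = {t, w}.
For <D> -> p: FIRST(p) = {p}, so it goes in M[<D>, t] for t ∈ {p}.
For <D> -> epsilon: FIRST(epsilon) = {epsilon}, so it goes in M[<D>, t] for t ∈ {}; since epsilon ∈ FIRST, also for every t ∈ FOLLOW(<D>) = {t, w}.
None of these place a production in M[<D>, $].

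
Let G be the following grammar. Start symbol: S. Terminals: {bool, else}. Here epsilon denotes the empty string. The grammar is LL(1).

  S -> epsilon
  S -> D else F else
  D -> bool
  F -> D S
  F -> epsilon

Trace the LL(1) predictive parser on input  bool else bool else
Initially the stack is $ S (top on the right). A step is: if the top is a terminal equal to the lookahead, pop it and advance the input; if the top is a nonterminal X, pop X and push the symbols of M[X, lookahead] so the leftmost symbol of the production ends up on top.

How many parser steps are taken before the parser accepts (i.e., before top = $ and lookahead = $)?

     Stack               Input                  Action
  1  $ S                 bool else bool else $  expand S -> D else F else
  2  $ else F else D     bool else bool else $  expand D -> bool
  3  $ else F else bool  bool else bool else $  match bool
  4  $ else F else       else bool else $       match else
  5  $ else F            bool else $            expand F -> D S
  6  $ else S D          bool else $            expand D -> bool
  7  $ else S bool       bool else $            match bool
  8  $ else S            else $                 expand S -> epsilon
  9  $ else              else $                 match else
Accept reached after 9 steps.

9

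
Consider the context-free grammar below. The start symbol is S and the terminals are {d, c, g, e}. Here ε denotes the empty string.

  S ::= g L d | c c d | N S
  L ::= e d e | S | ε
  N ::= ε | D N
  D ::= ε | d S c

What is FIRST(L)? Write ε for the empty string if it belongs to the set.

FIRST(D) = {ε, d}
FIRST(N) = {ε, d}  (via D N)
FIRST(S) = {c, d, g}  (via N S)
FIRST(L) = {ε, c, d, e, g}  (via S)

{ε, c, d, e, g}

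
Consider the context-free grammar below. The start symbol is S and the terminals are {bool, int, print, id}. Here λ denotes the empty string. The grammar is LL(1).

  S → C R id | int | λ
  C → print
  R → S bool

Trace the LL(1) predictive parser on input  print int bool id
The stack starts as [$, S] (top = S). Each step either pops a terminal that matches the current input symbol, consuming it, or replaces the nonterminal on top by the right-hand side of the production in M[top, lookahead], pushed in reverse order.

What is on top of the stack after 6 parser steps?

bool

step 1: stack=$ S  input=print int bool id $  — expand S → C R id
step 2: stack=$ id R C  input=print int bool id $  — expand C → print
step 3: stack=$ id R print  input=print int bool id $  — match print
step 4: stack=$ id R  input=int bool id $  — expand R → S bool
step 5: stack=$ id bool S  input=int bool id $  — expand S → int
step 6: stack=$ id bool int  input=int bool id $  — match int
Stack after step 6: $ id bool (top = bool).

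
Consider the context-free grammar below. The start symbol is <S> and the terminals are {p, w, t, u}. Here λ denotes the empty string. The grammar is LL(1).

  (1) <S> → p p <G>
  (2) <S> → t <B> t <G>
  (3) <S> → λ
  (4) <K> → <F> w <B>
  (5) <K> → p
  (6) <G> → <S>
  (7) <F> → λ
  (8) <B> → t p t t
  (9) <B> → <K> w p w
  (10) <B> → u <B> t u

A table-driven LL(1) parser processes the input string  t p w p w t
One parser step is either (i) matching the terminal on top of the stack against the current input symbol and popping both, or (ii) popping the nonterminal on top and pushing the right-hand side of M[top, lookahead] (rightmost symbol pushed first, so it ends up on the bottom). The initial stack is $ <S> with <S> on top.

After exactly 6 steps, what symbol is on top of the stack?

p

     Stack              Input          Action
  1  $ <S>              t p w p w t $  expand <S> → t <B> t <G>
  2  $ <G> t <B> t      t p w p w t $  match t
  3  $ <G> t <B>        p w p w t $    expand <B> → <K> w p w
  4  $ <G> t w p w <K>  p w p w t $    expand <K> → p
  5  $ <G> t w p w p    p w p w t $    match p
  6  $ <G> t w p w      w p w t $      match w
Stack after step 6: $ <G> t w p (top = p).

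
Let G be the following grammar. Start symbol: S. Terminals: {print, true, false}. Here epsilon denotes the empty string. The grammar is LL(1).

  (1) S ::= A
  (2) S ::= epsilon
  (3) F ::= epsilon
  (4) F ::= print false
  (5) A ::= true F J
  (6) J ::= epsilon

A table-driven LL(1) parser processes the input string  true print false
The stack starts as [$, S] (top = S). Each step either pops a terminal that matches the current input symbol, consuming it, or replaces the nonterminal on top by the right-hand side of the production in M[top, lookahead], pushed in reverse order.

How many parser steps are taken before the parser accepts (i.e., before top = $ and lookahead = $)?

     Stack            Input               Action
  1  $ S              true print false $  expand S ::= A
  2  $ A              true print false $  expand A ::= true F J
  3  $ J F true       true print false $  match true
  4  $ J F            print false $       expand F ::= print false
  5  $ J false print  print false $       match print
  6  $ J false        false $             match false
  7  $ J              $                   expand J ::= epsilon
Accept reached after 7 steps.

7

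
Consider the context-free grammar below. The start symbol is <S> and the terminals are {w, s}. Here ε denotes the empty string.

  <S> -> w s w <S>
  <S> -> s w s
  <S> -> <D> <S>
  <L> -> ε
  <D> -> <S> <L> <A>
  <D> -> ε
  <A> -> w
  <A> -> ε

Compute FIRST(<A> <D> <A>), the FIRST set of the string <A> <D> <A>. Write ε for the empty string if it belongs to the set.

{ε, s, w}

FIRST(<L>): from <L>->ε we get {ε}. So FIRST(<L>) = {ε}.
FIRST(<A>): from <A>->w we get {w}; from <A>->ε we get {ε}. So FIRST(<A>) = {ε, w}.
FIRST(<S>): from <S>->w s w <S> we get {w}; from <S>->s w s we get {s}; from <S>-><D> <S> we get {s, w}. So FIRST(<S>) = {s, w}.
FIRST(<D>): from <D>-><S> <L> <A> we get {s, w}; from <D>->ε we get {ε}. So FIRST(<D>) = {ε, s, w}.
FIRST(<A> <D> <A>): take FIRST of each symbol in turn, carrying on past any symbol whose FIRST contains ε; result {ε, s, w}.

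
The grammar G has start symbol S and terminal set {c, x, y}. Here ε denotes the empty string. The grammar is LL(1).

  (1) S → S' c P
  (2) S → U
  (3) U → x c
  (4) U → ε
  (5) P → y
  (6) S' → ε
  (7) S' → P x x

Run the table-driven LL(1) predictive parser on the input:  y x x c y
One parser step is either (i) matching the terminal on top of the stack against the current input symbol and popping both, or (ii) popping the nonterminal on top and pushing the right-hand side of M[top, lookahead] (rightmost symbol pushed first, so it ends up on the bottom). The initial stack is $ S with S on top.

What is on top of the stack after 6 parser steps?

step 1: stack=$ S  input=y x x c y $  — expand S → S' c P
step 2: stack=$ P c S'  input=y x x c y $  — expand S' → P x x
step 3: stack=$ P c x x P  input=y x x c y $  — expand P → y
step 4: stack=$ P c x x y  input=y x x c y $  — match y
step 5: stack=$ P c x x  input=x x c y $  — match x
step 6: stack=$ P c x  input=x c y $  — match x
Stack after step 6: $ P c (top = c).

c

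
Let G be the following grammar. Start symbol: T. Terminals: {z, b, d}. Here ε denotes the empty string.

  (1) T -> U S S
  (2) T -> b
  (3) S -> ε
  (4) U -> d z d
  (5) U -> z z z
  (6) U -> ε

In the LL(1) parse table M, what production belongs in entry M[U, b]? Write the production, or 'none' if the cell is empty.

FIRST(S): from S->ε we get {ε}. So FIRST(S) = {ε}.
FIRST(U): from U->d z d we get {d}; from U->z z z we get {z}; from U->ε we get {ε}. So FIRST(U) = {ε, d, z}.
FIRST(T): from T->U S S we get {ε, d, z}; from T->b we get {b}. So FIRST(T) = {ε, b, d, z}.
FOLLOW(T) includes $ since T is the start symbol.
FOLLOW(T): T appears on no right-hand side. Thus FOLLOW(T) = {$}.
FOLLOW(U): in T->U S S, U is followed by S S with FIRST {ε}; in T->U S S, the suffix after U is nullable, so FOLLOW(U) ⊇ FOLLOW(T) = {$}. Thus FOLLOW(U) = {$}.
For U -> d z d: FIRST(d z d) = {d}, so it goes in M[U, t] for t ∈ {d}.
For U -> z z z: FIRST(z z z) = {z}, so it goes in M[U, t] for t ∈ {z}.
For U -> ε: FIRST(ε) = {ε}, so it goes in M[U, t] for t ∈ {}; since ε ∈ FIRST, also for every t ∈ FOLLOW(U) = {$}.
None of these place a production in M[U, b].

none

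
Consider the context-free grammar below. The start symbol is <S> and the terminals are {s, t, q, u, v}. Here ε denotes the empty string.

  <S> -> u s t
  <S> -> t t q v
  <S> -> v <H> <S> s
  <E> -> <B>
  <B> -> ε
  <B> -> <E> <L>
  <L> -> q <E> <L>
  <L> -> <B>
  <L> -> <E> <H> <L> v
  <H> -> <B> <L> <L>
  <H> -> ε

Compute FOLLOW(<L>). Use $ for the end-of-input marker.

FIRST(<S>) = {t, u, v}
FIRST(<E>) = {ε, q, v}  (via <B>)
FIRST(<B>) = {ε, q, v}  (via <E> <L>)
FIRST(<L>) = {ε, q, v}  (via <B>, <E> <H> <L> v)
FIRST(<H>) = {ε, q, v}  (via <B> <L> <L>)
FOLLOW(<S>) includes $ since <S> is the start symbol.
FOLLOW(<S>): in <S>->v <H> <S> s, <S> is followed by s with FIRST {s}. Thus FOLLOW(<S>) = {$, s}.
FOLLOW(<H>): in <S>->v <H> <S> s, <H> is followed by <S> s with FIRST {t, u, v}; in <L>-><E> <H> <L> v, <H> is followed by <L> v with FIRST {q, v}. Thus FOLLOW(<H>) = {q, t, u, v}.
FOLLOW(<E>): in <B>-><E> <L>, <E> is followed by <L> with FIRST {ε, q, v}; in <B>-><E> <L>, the suffix after <E> is nullable, so FOLLOW(<E>) ⊇ FOLLOW(<B>) = {q, t, u, v}; in <L>->q <E> <L>, <E> is followed by <L> with FIRST {ε, q, v}; in <L>->q <E> <L>, the suffix after <E> is nullable, so FOLLOW(<E>) ⊇ FOLLOW(<L>) = {q, t, u, v}; in <L>-><E> <H> <L> v, <E> is followed by <H> <L> v with FIRST {q, v}. Thus FOLLOW(<E>) = {q, t, u, v}.
FOLLOW(<B>): in <E>-><B>, the suffix after <B> is empty, so FOLLOW(<B>) ⊇ FOLLOW(<E>) = {q, t, u, v}; in <L>-><B>, the suffix after <B> is empty, so FOLLOW(<B>) ⊇ FOLLOW(<L>) = {q, t, u, v}; in <H>-><B> <L> <L>, <B> is followed by <L> <L> with FIRST {ε, q, v}; in <H>-><B> <L> <L>, the suffix after <B> is nullable, so FOLLOW(<B>) ⊇ FOLLOW(<H>) = {q, t, u, v}. Thus FOLLOW(<B>) = {q, t, u, v}.
FOLLOW(<L>): in <B>-><E> <L>, the suffix after <L> is empty, so FOLLOW(<L>) ⊇ FOLLOW(<B>) = {q, t, u, v}; in <L>->q <E> <L>, the suffix after <L> is empty (adds nothing new); in <L>-><E> <H> <L> v, <L> is followed by v with FIRST {v}; in <H>-><B> <L> <L> (occurrence 1), <L> is followed by <L> with FIRST {ε, q, v}; in <H>-><B> <L> <L> (occurrence 1), the suffix after <L> is nullable, so FOLLOW(<L>) ⊇ FOLLOW(<H>) = {q, t, u, v}; in <H>-><B> <L> <L> (occurrence 2), the suffix after <L> is empty, so FOLLOW(<L>) ⊇ FOLLOW(<H>) = {q, t, u, v}. Thus FOLLOW(<L>) = {q, t, u, v}.

{q, t, u, v}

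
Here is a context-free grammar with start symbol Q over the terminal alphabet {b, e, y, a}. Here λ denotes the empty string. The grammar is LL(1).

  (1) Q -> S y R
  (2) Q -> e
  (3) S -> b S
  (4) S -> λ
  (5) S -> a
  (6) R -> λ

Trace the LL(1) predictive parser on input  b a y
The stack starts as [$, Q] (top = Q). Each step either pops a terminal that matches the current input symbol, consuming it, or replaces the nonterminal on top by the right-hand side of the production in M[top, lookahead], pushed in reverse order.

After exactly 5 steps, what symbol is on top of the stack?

y

step 1: stack=$ Q  input=b a y $  — expand Q -> S y R
step 2: stack=$ R y S  input=b a y $  — expand S -> b S
step 3: stack=$ R y S b  input=b a y $  — match b
step 4: stack=$ R y S  input=a y $  — expand S -> a
step 5: stack=$ R y a  input=a y $  — match a
Stack after step 5: $ R y (top = y).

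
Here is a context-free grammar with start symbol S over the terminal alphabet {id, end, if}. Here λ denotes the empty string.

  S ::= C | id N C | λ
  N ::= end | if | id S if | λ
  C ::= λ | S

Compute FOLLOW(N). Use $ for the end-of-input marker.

{$, id, if}

FIRST(N): from N::=end we get {end}; from N::=if we get {if}; from N::=id S if we get {id}; from N::=λ we get {λ}. So FIRST(N) = {λ, end, id, if}.
FIRST(S): from S::=C we get {λ, id}; from S::=id N C we get {id}; from S::=λ we get {λ}. So FIRST(S) = {λ, id}.
FIRST(C): from C::=λ we get {λ}; from C::=S we get {λ, id}. So FIRST(C) = {λ, id}.
FOLLOW(S) includes $ since S is the start symbol.
FOLLOW(S): in N::=id S if, S is followed by if with FIRST {if}; in C::=S, the suffix after S is empty, so FOLLOW(S) ⊇ FOLLOW(C) = {$, if}. Thus FOLLOW(S) = {$, if}.
FOLLOW(N): in S::=id N C, N is followed by C with FIRST {λ, id}; in S::=id N C, the suffix after N is nullable, so FOLLOW(N) ⊇ FOLLOW(S) = {$, if}. Thus FOLLOW(N) = {$, id, if}.
FOLLOW(C): in S::=C, the suffix after C is empty, so FOLLOW(C) ⊇ FOLLOW(S) = {$, if}; in S::=id N C, the suffix after C is empty, so FOLLOW(C) ⊇ FOLLOW(S) = {$, if}. Thus FOLLOW(C) = {$, if}.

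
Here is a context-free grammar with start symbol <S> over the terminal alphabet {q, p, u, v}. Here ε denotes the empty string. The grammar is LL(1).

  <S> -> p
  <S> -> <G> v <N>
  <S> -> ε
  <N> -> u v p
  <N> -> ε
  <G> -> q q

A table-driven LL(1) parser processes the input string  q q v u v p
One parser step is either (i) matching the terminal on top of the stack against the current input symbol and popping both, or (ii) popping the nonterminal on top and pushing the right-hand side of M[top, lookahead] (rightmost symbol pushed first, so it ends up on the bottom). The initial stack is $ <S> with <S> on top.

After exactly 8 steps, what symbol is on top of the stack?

p

step 1: stack=$ <S>  input=q q v u v p $  — expand <S> -> <G> v <N>
step 2: stack=$ <N> v <G>  input=q q v u v p $  — expand <G> -> q q
step 3: stack=$ <N> v q q  input=q q v u v p $  — match q
step 4: stack=$ <N> v q  input=q v u v p $  — match q
step 5: stack=$ <N> v  input=v u v p $  — match v
step 6: stack=$ <N>  input=u v p $  — expand <N> -> u v p
step 7: stack=$ p v u  input=u v p $  — match u
step 8: stack=$ p v  input=v p $  — match v
Stack after step 8: $ p (top = p).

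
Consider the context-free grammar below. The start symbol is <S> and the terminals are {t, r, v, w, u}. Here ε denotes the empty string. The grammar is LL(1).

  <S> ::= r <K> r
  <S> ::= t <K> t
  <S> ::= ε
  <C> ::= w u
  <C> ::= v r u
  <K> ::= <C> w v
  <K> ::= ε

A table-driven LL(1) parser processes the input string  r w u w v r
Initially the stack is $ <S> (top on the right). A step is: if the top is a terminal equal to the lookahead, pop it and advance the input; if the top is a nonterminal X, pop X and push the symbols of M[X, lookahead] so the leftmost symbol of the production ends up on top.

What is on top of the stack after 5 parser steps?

     Stack        Input          Action
  1  $ <S>        r w u w v r $  expand <S> ::= r <K> r
  2  $ r <K> r    r w u w v r $  match r
  3  $ r <K>      w u w v r $    expand <K> ::= <C> w v
  4  $ r v w <C>  w u w v r $    expand <C> ::= w u
  5  $ r v w u w  w u w v r $    match w
Stack after step 5: $ r v w u (top = u).

u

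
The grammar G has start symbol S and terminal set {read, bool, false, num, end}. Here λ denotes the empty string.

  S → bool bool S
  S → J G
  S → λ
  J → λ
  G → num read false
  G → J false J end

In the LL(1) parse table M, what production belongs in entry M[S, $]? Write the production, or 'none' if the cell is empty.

S → λ

FIRST(J) = {λ}
FIRST(G) = {false, num}  (via J false J end)
FIRST(S) = {λ, bool, false, num}  (via J G)
FOLLOW(S) includes $ since S is the start symbol.
FOLLOW(S): in S→bool bool S, the suffix after S is empty (adds nothing new). Thus FOLLOW(S) = {$}.
For S → bool bool S: FIRST(bool bool S) = {bool}, so it goes in M[S, t] for t ∈ {bool}.
For S → J G: FIRST(J G) = {false, num}, so it goes in M[S, t] for t ∈ {false, num}.
For S → λ: FIRST(λ) = {λ}, so it goes in M[S, t] for t ∈ {}; since λ ∈ FIRST, also for every t ∈ FOLLOW(S) = {$}.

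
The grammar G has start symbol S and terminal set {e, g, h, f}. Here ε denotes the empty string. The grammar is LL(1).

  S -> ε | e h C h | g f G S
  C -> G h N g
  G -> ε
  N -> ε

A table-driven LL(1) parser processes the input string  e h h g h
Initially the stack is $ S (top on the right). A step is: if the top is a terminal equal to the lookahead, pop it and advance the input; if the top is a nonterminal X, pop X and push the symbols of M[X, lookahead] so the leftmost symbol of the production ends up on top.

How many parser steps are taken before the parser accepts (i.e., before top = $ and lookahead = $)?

     Stack        Input        Action
  1  $ S          e h h g h $  expand S -> e h C h
  2  $ h C h e    e h h g h $  match e
  3  $ h C h      h h g h $    match h
  4  $ h C        h g h $      expand C -> G h N g
  5  $ h g N h G  h g h $      expand G -> ε
  6  $ h g N h    h g h $      match h
  7  $ h g N      g h $        expand N -> ε
  8  $ h g        g h $        match g
  9  $ h          h $          match h
Accept reached after 9 steps.

9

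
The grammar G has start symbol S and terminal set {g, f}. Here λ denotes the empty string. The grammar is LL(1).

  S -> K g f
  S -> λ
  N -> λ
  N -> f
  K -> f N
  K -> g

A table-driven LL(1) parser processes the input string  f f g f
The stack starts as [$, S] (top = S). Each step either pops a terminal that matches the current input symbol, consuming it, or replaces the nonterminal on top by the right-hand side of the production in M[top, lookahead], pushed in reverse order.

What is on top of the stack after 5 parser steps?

     Stack      Input      Action
  1  $ S        f f g f $  expand S -> K g f
  2  $ f g K    f f g f $  expand K -> f N
  3  $ f g N f  f f g f $  match f
  4  $ f g N    f g f $    expand N -> f
  5  $ f g f    f g f $    match f
Stack after step 5: $ f g (top = g).

g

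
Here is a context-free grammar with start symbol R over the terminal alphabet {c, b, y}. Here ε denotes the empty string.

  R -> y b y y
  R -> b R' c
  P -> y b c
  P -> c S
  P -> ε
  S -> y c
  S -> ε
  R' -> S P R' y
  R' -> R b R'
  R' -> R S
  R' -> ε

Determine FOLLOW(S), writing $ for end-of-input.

{b, c, y}

FIRST(R) = {b, y}
FIRST(P) = {ε, c, y}
FIRST(S) = {ε, y}
FIRST(R') = {ε, b, c, y}  (via S P R' y, R b R', R S)
FOLLOW(R) includes $ since R is the start symbol.
FOLLOW(P): in R'->S P R' y, P is followed by R' y with FIRST {b, c, y}. Thus FOLLOW(P) = {b, c, y}.
FOLLOW(R'): in R->b R' c, R' is followed by c with FIRST {c}; in R'->S P R' y, R' is followed by y with FIRST {y}; in R'->R b R', the suffix after R' is empty (adds nothing new). Thus FOLLOW(R') = {c, y}.
FOLLOW(R): in R'->R b R', R is followed by b R' with FIRST {b}; in R'->R S, R is followed by S with FIRST {ε, y}; in R'->R S, the suffix after R is nullable, so FOLLOW(R) ⊇ FOLLOW(R') = {c, y}. Thus FOLLOW(R) = {$, b, c, y}.
FOLLOW(S): in P->c S, the suffix after S is empty, so FOLLOW(S) ⊇ FOLLOW(P) = {b, c, y}; in R'->S P R' y, S is followed by P R' y with FIRST {b, c, y}; in R'->R S, the suffix after S is empty, so FOLLOW(S) ⊇ FOLLOW(R') = {c, y}. Thus FOLLOW(S) = {b, c, y}.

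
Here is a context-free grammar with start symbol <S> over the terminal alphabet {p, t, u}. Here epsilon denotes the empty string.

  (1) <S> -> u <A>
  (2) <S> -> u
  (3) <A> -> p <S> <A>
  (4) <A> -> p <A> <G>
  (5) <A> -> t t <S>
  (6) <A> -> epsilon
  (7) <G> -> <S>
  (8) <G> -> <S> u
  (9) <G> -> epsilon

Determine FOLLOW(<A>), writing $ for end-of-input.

FIRST(<S>) = {u}
FIRST(<A>) = {epsilon, p, t}
FIRST(<G>) = {epsilon, u}  (via <S>, <S> u)
FOLLOW(<S>) includes $ since <S> is the start symbol.
FOLLOW(<S>): in <A>->p <S> <A>, <S> is followed by <A> with FIRST {epsilon, p, t}; in <A>->p <S> <A>, the suffix after <S> is nullable, so FOLLOW(<S>) ⊇ FOLLOW(<A>) = {$, p, t, u}; in <A>->t t <S>, the suffix after <S> is empty, so FOLLOW(<S>) ⊇ FOLLOW(<A>) = {$, p, t, u}; in <G>-><S>, the suffix after <S> is empty, so FOLLOW(<S>) ⊇ FOLLOW(<G>) = {$, p, t, u}; in <G>-><S> u, <S> is followed by u with FIRST {u}. Thus FOLLOW(<S>) = {$, p, t, u}.
FOLLOW(<A>): in <S>->u <A>, the suffix after <A> is empty, so FOLLOW(<A>) ⊇ FOLLOW(<S>) = {$, p, t, u}; in <A>->p <S> <A>, the suffix after <A> is empty (adds nothing new); in <A>->p <A> <G>, <A> is followed by <G> with FIRST {epsilon, u}; in <A>->p <A> <G>, the suffix after <A> is nullable (adds nothing new). Thus FOLLOW(<A>) = {$, p, t, u}.
FOLLOW(<G>): in <A>->p <A> <G>, the suffix after <G> is empty, so FOLLOW(<G>) ⊇ FOLLOW(<A>) = {$, p, t, u}. Thus FOLLOW(<G>) = {$, p, t, u}.

{$, p, t, u}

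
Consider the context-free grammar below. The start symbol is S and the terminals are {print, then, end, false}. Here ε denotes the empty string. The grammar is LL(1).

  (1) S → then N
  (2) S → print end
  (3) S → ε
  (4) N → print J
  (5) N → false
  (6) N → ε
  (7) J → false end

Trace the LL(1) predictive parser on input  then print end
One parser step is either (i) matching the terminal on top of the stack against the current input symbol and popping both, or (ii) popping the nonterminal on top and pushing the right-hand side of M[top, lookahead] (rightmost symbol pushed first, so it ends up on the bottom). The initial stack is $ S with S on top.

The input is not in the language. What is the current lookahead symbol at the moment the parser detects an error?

     Stack      Input             Action
  1  $ S        then print end $  expand S → then N
  2  $ N then   then print end $  match then
  3  $ N        print end $       expand N → print J
  4  $ J print  print end $       match print
  5  $ J        end $             error: M[J, end] is empty

end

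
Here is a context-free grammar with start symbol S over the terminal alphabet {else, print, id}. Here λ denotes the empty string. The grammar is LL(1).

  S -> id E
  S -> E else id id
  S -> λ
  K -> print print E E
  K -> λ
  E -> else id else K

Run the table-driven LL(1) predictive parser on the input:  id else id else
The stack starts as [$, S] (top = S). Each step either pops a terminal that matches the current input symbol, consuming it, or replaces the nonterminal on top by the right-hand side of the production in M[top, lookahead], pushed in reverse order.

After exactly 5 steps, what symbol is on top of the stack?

step 1: stack=$ S  input=id else id else $  — expand S -> id E
step 2: stack=$ E id  input=id else id else $  — match id
step 3: stack=$ E  input=else id else $  — expand E -> else id else K
step 4: stack=$ K else id else  input=else id else $  — match else
step 5: stack=$ K else id  input=id else $  — match id
Stack after step 5: $ K else (top = else).

else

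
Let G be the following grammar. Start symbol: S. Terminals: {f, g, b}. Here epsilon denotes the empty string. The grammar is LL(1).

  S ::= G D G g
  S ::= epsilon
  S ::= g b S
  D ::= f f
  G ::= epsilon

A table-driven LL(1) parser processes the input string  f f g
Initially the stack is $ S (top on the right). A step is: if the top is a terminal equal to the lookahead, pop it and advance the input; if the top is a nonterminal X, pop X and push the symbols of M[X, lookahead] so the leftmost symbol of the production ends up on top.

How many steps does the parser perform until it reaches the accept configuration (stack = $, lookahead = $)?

7

step 1: stack=$ S  input=f f g $  — expand S ::= G D G g
step 2: stack=$ g G D G  input=f f g $  — expand G ::= epsilon
step 3: stack=$ g G D  input=f f g $  — expand D ::= f f
step 4: stack=$ g G f f  input=f f g $  — match f
step 5: stack=$ g G f  input=f g $  — match f
step 6: stack=$ g G  input=g $  — expand G ::= epsilon
step 7: stack=$ g  input=g $  — match g
Accept reached after 7 steps.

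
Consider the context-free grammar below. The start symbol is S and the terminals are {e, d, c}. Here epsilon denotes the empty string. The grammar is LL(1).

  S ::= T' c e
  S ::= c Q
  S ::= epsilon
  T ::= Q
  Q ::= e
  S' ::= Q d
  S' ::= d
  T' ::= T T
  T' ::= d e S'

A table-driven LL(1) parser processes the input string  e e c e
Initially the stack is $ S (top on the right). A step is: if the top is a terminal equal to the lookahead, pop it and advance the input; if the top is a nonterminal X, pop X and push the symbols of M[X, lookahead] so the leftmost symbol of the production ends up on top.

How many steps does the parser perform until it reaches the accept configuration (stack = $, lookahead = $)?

10

      Stack      Input      Action
   1  $ S        e e c e $  expand S ::= T' c e
   2  $ e c T'   e e c e $  expand T' ::= T T
   3  $ e c T T  e e c e $  expand T ::= Q
   4  $ e c T Q  e e c e $  expand Q ::= e
   5  $ e c T e  e e c e $  match e
   6  $ e c T    e c e $    expand T ::= Q
   7  $ e c Q    e c e $    expand Q ::= e
   8  $ e c e    e c e $    match e
   9  $ e c      c e $      match c
  10  $ e        e $        match e
Accept reached after 10 steps.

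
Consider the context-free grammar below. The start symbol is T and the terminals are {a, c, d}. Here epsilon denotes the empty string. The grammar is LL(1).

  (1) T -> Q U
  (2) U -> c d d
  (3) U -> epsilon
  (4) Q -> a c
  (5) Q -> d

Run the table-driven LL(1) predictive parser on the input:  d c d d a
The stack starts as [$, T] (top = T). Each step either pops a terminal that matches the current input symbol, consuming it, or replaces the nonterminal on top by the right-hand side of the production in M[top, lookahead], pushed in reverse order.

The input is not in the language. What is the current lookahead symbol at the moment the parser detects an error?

a

step 1: stack=$ T  input=d c d d a $  — expand T -> Q U
step 2: stack=$ U Q  input=d c d d a $  — expand Q -> d
step 3: stack=$ U d  input=d c d d a $  — match d
step 4: stack=$ U  input=c d d a $  — expand U -> c d d
step 5: stack=$ d d c  input=c d d a $  — match c
step 6: stack=$ d d  input=d d a $  — match d
step 7: stack=$ d  input=d a $  — match d
step 8: stack=$  input=a $  — error: stack empty but input remains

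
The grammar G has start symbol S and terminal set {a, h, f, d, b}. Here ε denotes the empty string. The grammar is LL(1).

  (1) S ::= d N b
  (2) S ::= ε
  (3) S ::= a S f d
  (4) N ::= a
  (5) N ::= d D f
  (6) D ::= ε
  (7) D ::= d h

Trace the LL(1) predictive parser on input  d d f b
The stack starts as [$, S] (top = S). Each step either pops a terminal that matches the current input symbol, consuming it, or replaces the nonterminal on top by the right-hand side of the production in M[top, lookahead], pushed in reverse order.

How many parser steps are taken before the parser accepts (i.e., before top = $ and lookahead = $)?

7

step 1: stack=$ S  input=d d f b $  — expand S ::= d N b
step 2: stack=$ b N d  input=d d f b $  — match d
step 3: stack=$ b N  input=d f b $  — expand N ::= d D f
step 4: stack=$ b f D d  input=d f b $  — match d
step 5: stack=$ b f D  input=f b $  — expand D ::= ε
step 6: stack=$ b f  input=f b $  — match f
step 7: stack=$ b  input=b $  — match b
Accept reached after 7 steps.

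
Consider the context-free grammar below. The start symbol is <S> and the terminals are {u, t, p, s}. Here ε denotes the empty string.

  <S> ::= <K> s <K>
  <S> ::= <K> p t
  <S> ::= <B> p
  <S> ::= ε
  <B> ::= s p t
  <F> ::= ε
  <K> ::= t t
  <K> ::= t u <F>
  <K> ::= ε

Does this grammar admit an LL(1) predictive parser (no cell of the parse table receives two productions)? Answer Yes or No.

FIRST(<S>) = {ε, p, s, t}
FIRST(<B>) = {s}
FIRST(<F>) = {ε}
FIRST(<K>) = {ε, t}
FOLLOW(<S>) = {$}
FOLLOW(<B>) = {p}
FOLLOW(<F>) = {$, p, s}
FOLLOW(<K>) = {$, p, s}
Cell M[<K>, t] receives both <K> ::= t t and <K> ::= t u <F> — the grammar is not LL(1).

No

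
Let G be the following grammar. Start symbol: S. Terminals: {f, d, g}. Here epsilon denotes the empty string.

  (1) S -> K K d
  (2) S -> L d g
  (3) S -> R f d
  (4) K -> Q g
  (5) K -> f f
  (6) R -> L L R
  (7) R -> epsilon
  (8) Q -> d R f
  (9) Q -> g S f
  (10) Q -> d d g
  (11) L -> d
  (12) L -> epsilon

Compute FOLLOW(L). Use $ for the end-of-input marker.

{d, f}

FIRST(Q) = {d, g}
FIRST(L) = {epsilon, d}
FIRST(K) = {d, f, g}  (via Q g)
FIRST(R) = {epsilon, d}  (via L L R)
FIRST(S) = {d, f, g}  (via K K d, L d g, R f d)
FOLLOW(S) includes $ since S is the start symbol.
FOLLOW(S): in Q->g S f, S is followed by f with FIRST {f}. Thus FOLLOW(S) = {$, f}.
FOLLOW(K): in S->K K d (occurrence 1), K is followed by K d with FIRST {d, f, g}; in S->K K d (occurrence 2), K is followed by d with FIRST {d}. Thus FOLLOW(K) = {d, f, g}.
FOLLOW(R): in S->R f d, R is followed by f d with FIRST {f}; in R->L L R, the suffix after R is empty (adds nothing new); in Q->d R f, R is followed by f with FIRST {f}. Thus FOLLOW(R) = {f}.
FOLLOW(Q): in K->Q g, Q is followed by g with FIRST {g}. Thus FOLLOW(Q) = {g}.
FOLLOW(L): in S->L d g, L is followed by d g with FIRST {d}; in R->L L R (occurrence 1), L is followed by L R with FIRST {epsilon, d}; in R->L L R (occurrence 1), the suffix after L is nullable, so FOLLOW(L) ⊇ FOLLOW(R) = {f}; in R->L L R (occurrence 2), L is followed by R with FIRST {epsilon, d}; in R->L L R (occurrence 2), the suffix after L is nullable, so FOLLOW(L) ⊇ FOLLOW(R) = {f}. Thus FOLLOW(L) = {d, f}.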